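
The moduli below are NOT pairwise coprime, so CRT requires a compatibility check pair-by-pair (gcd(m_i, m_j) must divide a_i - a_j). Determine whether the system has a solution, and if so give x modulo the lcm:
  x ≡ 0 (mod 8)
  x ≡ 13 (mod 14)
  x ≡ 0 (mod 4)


Moduli 8, 14, 4 are not pairwise coprime, so CRT works modulo lcm(m_i) when all pairwise compatibility conditions hold.
Pairwise compatibility: gcd(m_i, m_j) must divide a_i - a_j for every pair.
Merge one congruence at a time:
  Start: x ≡ 0 (mod 8).
  Combine with x ≡ 13 (mod 14): gcd(8, 14) = 2, and 13 - 0 = 13 is NOT divisible by 2.
    ⇒ system is inconsistent (no integer solution).

No solution (the system is inconsistent).


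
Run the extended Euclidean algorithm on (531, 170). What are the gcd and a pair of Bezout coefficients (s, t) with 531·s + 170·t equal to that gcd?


Euclidean algorithm on (531, 170) — divide until remainder is 0:
  531 = 3 · 170 + 21
  170 = 8 · 21 + 2
  21 = 10 · 2 + 1
  2 = 2 · 1 + 0
gcd(531, 170) = 1.
Track Bezout coefficients alongside the remainders: start with r₀ = 531 = a·1 + b·0 (s = 1, t = 0) and r₁ = 170 = a·0 + b·1 (s = 0, t = 1); each new remainder r_{k+1} = r_{k-1} − q_k·r_k inherits s_{k+1} = s_{k-1} − q_k·s_k, t_{k+1} = t_{k-1} − q_k·t_k, so r_k = a·s_k + b·t_k at every step:
  q = 3: r = 21, s = 1 − 3·0 = 1, t = 0 − 3·1 = -3  (check: 531·1 + 170·(-3) = 21)
  q = 8: r = 2, s = 0 − 8·1 = -8, t = 1 − 8·(-3) = 25  (check: 531·(-8) + 170·25 = 2)
  q = 10: r = 1, s = 1 − 10·(-8) = 81, t = -3 − 10·25 = -253  (check: 531·81 + 170·(-253) = 1)
The row with r = 1 (the gcd) gives the Bezout coefficients s = 81, t = -253.
Result: 531 · (81) + 170 · (-253) = 1.

gcd(531, 170) = 1; s = 81, t = -253 (check: 531·81 + 170·(-253) = 1).


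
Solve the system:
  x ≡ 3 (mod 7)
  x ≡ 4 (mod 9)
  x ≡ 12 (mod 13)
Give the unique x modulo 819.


Moduli 7, 9, 13 are pairwise coprime; by CRT there is a unique solution modulo M = 7 · 9 · 13 = 819.
Solve pairwise, accumulating the modulus:
  Start with x ≡ 3 (mod 7).
  Combine with x ≡ 4 (mod 9): since gcd(7, 9) = 1, we get a unique residue mod 63.
    Write x = 3 + 7·t and substitute into x ≡ 4 (mod 9): 7·t ≡ 4 − 3 = 1 (mod 9).
    The inverse of 7 mod 9 is 4 (since 7·4 = 28 = 3·9 + 1), so t ≡ 4·1 = 4 ≡ 4 (mod 9).
    Then x = 3 + 7·4 = 31, valid modulo lcm(7, 9) = 63: x ≡ 31 (mod 63).
  Combine with x ≡ 12 (mod 13): since gcd(63, 13) = 1, we get a unique residue mod 819.
    Write x = 31 + 63·t and substitute into x ≡ 12 (mod 13): 63·t ≡ 12 − 31 = -19 (mod 13).
    Reduce coefficients mod 13: 11·t ≡ 7 (mod 13).
    The inverse of 11 mod 13 is 6 (since 11·6 = 66 = 5·13 + 1), so t ≡ 6·7 = 42 ≡ 3 (mod 13).
    Then x = 31 + 63·3 = 220, valid modulo lcm(63, 13) = 819: x ≡ 220 (mod 819).
Verify: 220 mod 7 = 3 ✓, 220 mod 9 = 4 ✓, 220 mod 13 = 12 ✓.

x ≡ 220 (mod 819).


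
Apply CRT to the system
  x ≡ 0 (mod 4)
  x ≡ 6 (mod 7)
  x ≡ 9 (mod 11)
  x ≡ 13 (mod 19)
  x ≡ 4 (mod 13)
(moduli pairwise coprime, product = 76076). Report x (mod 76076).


Product of moduli M = 4 · 7 · 11 · 19 · 13 = 76076.
Merge one congruence at a time:
  Start: x ≡ 0 (mod 4).
  Combine with x ≡ 6 (mod 7); new modulus lcm = 28.
    Write x = 0 + 4·t and substitute into x ≡ 6 (mod 7): 4·t ≡ 6 − 0 = 6 (mod 7).
    The inverse of 4 mod 7 is 2 (since 4·2 = 8 = 1·7 + 1), so t ≡ 2·6 = 12 ≡ 5 (mod 7).
    Then x = 0 + 4·5 = 20, valid modulo lcm(4, 7) = 28: x ≡ 20 (mod 28).
  Combine with x ≡ 9 (mod 11); new modulus lcm = 308.
    Write x = 20 + 28·t and substitute into x ≡ 9 (mod 11): 28·t ≡ 9 − 20 = -11 (mod 11).
    Reduce coefficients mod 11: 6·t ≡ 0 (mod 11).
    The inverse of 6 mod 11 is 2 (since 6·2 = 12 = 1·11 + 1), so t ≡ 2·0 = 0 ≡ 0 (mod 11).
    Then x = 20 + 28·0 = 20, valid modulo lcm(28, 11) = 308: x ≡ 20 (mod 308).
  Combine with x ≡ 13 (mod 19); new modulus lcm = 5852.
    Write x = 20 + 308·t and substitute into x ≡ 13 (mod 19): 308·t ≡ 13 − 20 = -7 (mod 19).
    Reduce coefficients mod 19: 4·t ≡ 12 (mod 19).
    The inverse of 4 mod 19 is 5 (since 4·5 = 20 = 1·19 + 1), so t ≡ 5·12 = 60 ≡ 3 (mod 19).
    Then x = 20 + 308·3 = 944, valid modulo lcm(308, 19) = 5852: x ≡ 944 (mod 5852).
  Combine with x ≡ 4 (mod 13); new modulus lcm = 76076.
    Write x = 944 + 5852·t and substitute into x ≡ 4 (mod 13): 5852·t ≡ 4 − 944 = -940 (mod 13).
    Reduce coefficients mod 13: 2·t ≡ 9 (mod 13).
    The inverse of 2 mod 13 is 7 (since 2·7 = 14 = 1·13 + 1), so t ≡ 7·9 = 63 ≡ 11 (mod 13).
    Then x = 944 + 5852·11 = 65316, valid modulo lcm(5852, 13) = 76076: x ≡ 65316 (mod 76076).
Verify against each original: 65316 mod 4 = 0, 65316 mod 7 = 6, 65316 mod 11 = 9, 65316 mod 19 = 13, 65316 mod 13 = 4.

x ≡ 65316 (mod 76076).


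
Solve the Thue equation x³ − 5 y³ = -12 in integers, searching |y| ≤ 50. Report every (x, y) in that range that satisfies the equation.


The equation is x³ - 5y³ = -12. For fixed y, x³ = 5·y³ − 12, so a solution requires the RHS to be a perfect cube.
Strategy: iterate y from -50 to 50, compute RHS = 5·y³ − 12, and check whether it is a (positive or negative) perfect cube.
Check small values of y:
  y = 0: RHS = -12 is not a perfect cube.
  y = 1: RHS = -7 is not a perfect cube.
  y = -1: RHS = -17 is not a perfect cube.
  y = 2: RHS = 28 is not a perfect cube.
  y = -2: RHS = -52 is not a perfect cube.
  y = 3: RHS = 123 is not a perfect cube.
  y = -3: RHS = -147 is not a perfect cube.
Continuing the search up to |y| = 50 finds no solutions either.
No (x, y) in the scanned range satisfies the equation.

No integer solutions with |y| ≤ 50.


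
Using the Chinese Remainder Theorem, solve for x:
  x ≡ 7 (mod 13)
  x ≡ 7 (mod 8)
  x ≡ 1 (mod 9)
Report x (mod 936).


Moduli 13, 8, 9 are pairwise coprime; by CRT there is a unique solution modulo M = 13 · 8 · 9 = 936.
Solve pairwise, accumulating the modulus:
  Start with x ≡ 7 (mod 13).
  Combine with x ≡ 7 (mod 8): since gcd(13, 8) = 1, we get a unique residue mod 104.
    Write x = 7 + 13·t and substitute into x ≡ 7 (mod 8): 13·t ≡ 7 − 7 = 0 (mod 8).
    Reduce coefficients mod 8: 5·t ≡ 0 (mod 8).
    The inverse of 5 mod 8 is 5 (since 5·5 = 25 = 3·8 + 1), so t ≡ 5·0 = 0 ≡ 0 (mod 8).
    Then x = 7 + 13·0 = 7, valid modulo lcm(13, 8) = 104: x ≡ 7 (mod 104).
  Combine with x ≡ 1 (mod 9): since gcd(104, 9) = 1, we get a unique residue mod 936.
    Write x = 7 + 104·t and substitute into x ≡ 1 (mod 9): 104·t ≡ 1 − 7 = -6 (mod 9).
    Reduce coefficients mod 9: 5·t ≡ 3 (mod 9).
    The inverse of 5 mod 9 is 2 (since 5·2 = 10 = 1·9 + 1), so t ≡ 2·3 = 6 ≡ 6 (mod 9).
    Then x = 7 + 104·6 = 631, valid modulo lcm(104, 9) = 936: x ≡ 631 (mod 936).
Verify: 631 mod 13 = 7 ✓, 631 mod 8 = 7 ✓, 631 mod 9 = 1 ✓.

x ≡ 631 (mod 936).


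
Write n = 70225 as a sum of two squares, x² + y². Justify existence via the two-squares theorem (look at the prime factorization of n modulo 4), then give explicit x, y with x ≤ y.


Step 1: Factor n = 70225 = 5^2 · 53^2.
Step 2: Check the mod-4 condition on each prime factor: 5 ≡ 1 (mod 4), exponent 2; 53 ≡ 1 (mod 4), exponent 2.
All primes ≡ 3 (mod 4) appear to even exponent (or don't appear), so by the two-squares theorem n IS expressible as a sum of two squares.
Step 3: Build a representation. Group n = k² · m with k = 5 and m = 53 · 53 = 2809 (a product of primes ≡ 1 (mod 4)); a representation of m scales to one of n via (k·x)² + (k·y)² = k²(x² + y²). Each prime p ≡ 1 (mod 4) is itself a sum of two squares; find a² by testing p − a² for a perfect square:
  53: 53 − 1² = 52, 53 − 2² = 49 = 7² ⇒ 53 = 2² + 7².
  Combine using the Brahmagupta–Fibonacci identity (a² + b²)(c² + d²) = (ac − bd)² + (ad + bc)² = (ac + bd)² + (ad − bc)²:
  53 · 53 = 2809: from (2² + 7²)(2² + 7²), take (2·2 − 7·7, 2·7 + 7·2) = (4 − 49, 14 + 14) = (-45, 28); dropping signs (only squares matter) gives (45, 28); check 45² + 28² = 2025 + 784 = 2809 ✓.
  Scale by k = 5: (5·45, 5·28) = (225, 140).
Step 4: Order so x ≤ y and verify: 140² + 225² = 19600 + 50625 = 70225 = n. ✓

n = 70225 = 140² + 225² (one valid representation with x ≤ y).


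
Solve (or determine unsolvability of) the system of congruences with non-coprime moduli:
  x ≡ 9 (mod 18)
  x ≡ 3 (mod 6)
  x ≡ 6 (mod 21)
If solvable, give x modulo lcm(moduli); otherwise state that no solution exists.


Moduli 18, 6, 21 are not pairwise coprime, so CRT works modulo lcm(m_i) when all pairwise compatibility conditions hold.
Pairwise compatibility: gcd(m_i, m_j) must divide a_i - a_j for every pair.
Merge one congruence at a time:
  Start: x ≡ 9 (mod 18).
  Combine with x ≡ 3 (mod 6): gcd(18, 6) = 6; 3 - 9 = -6, which IS divisible by 6, so compatible.
    Write x = 9 + 18·t and substitute into x ≡ 3 (mod 6): 18·t ≡ 3 − 9 = -6 (mod 6).
    Divide the congruence (and modulus) by g = 6: 3·t ≡ -1 (mod 1).
    Modulo 1 every t works; take t = 0.
    Then x = 9 + 18·0 = 9, valid modulo lcm(18, 6) = 18: x ≡ 9 (mod 18).
  Combine with x ≡ 6 (mod 21): gcd(18, 21) = 3; 6 - 9 = -3, which IS divisible by 3, so compatible.
    Write x = 9 + 18·t and substitute into x ≡ 6 (mod 21): 18·t ≡ 6 − 9 = -3 (mod 21).
    Divide the congruence (and modulus) by g = 3: 6·t ≡ -1 (mod 7).
    Reduce coefficients mod 7: 6·t ≡ 6 (mod 7).
    The inverse of 6 mod 7 is 6 (since 6·6 = 36 = 5·7 + 1), so t ≡ 6·6 = 36 ≡ 1 (mod 7).
    Then x = 9 + 18·1 = 27, valid modulo lcm(18, 21) = 126: x ≡ 27 (mod 126).
Verify: 27 mod 18 = 9, 27 mod 6 = 3, 27 mod 21 = 6.

x ≡ 27 (mod 126).


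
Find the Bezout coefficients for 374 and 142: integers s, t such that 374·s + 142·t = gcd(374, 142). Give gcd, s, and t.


Euclidean algorithm on (374, 142) — divide until remainder is 0:
  374 = 2 · 142 + 90
  142 = 1 · 90 + 52
  90 = 1 · 52 + 38
  52 = 1 · 38 + 14
  38 = 2 · 14 + 10
  14 = 1 · 10 + 4
  10 = 2 · 4 + 2
  4 = 2 · 2 + 0
gcd(374, 142) = 2.
Track Bezout coefficients alongside the remainders: start with r₀ = 374 = a·1 + b·0 (s = 1, t = 0) and r₁ = 142 = a·0 + b·1 (s = 0, t = 1); each new remainder r_{k+1} = r_{k-1} − q_k·r_k inherits s_{k+1} = s_{k-1} − q_k·s_k, t_{k+1} = t_{k-1} − q_k·t_k, so r_k = a·s_k + b·t_k at every step:
  q = 2: r = 90, s = 1 − 2·0 = 1, t = 0 − 2·1 = -2  (check: 374·1 + 142·(-2) = 90)
  q = 1: r = 52, s = 0 − 1·1 = -1, t = 1 − 1·(-2) = 3  (check: 374·(-1) + 142·3 = 52)
  q = 1: r = 38, s = 1 − 1·(-1) = 2, t = -2 − 1·3 = -5  (check: 374·2 + 142·(-5) = 38)
  q = 1: r = 14, s = -1 − 1·2 = -3, t = 3 − 1·(-5) = 8  (check: 374·(-3) + 142·8 = 14)
  q = 2: r = 10, s = 2 − 2·(-3) = 8, t = -5 − 2·8 = -21  (check: 374·8 + 142·(-21) = 10)
  q = 1: r = 4, s = -3 − 1·8 = -11, t = 8 − 1·(-21) = 29  (check: 374·(-11) + 142·29 = 4)
  q = 2: r = 2, s = 8 − 2·(-11) = 30, t = -21 − 2·29 = -79  (check: 374·30 + 142·(-79) = 2)
The row with r = 2 (the gcd) gives the Bezout coefficients s = 30, t = -79.
Result: 374 · (30) + 142 · (-79) = 2.

gcd(374, 142) = 2; s = 30, t = -79 (check: 374·30 + 142·(-79) = 2).


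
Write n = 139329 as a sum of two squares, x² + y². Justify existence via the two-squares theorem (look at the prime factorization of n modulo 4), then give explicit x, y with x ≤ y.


Step 1: Factor n = 139329 = 3^2 · 113 · 137.
Step 2: Check the mod-4 condition on each prime factor: 3 ≡ 3 (mod 4), exponent 2 (must be even); 113 ≡ 1 (mod 4), exponent 1; 137 ≡ 1 (mod 4), exponent 1.
All primes ≡ 3 (mod 4) appear to even exponent (or don't appear), so by the two-squares theorem n IS expressible as a sum of two squares.
Step 3: Build a representation. Group n = k² · m with k = 3 and m = 113 · 137 = 15481 (a product of primes ≡ 1 (mod 4)); a representation of m scales to one of n via (k·x)² + (k·y)² = k²(x² + y²). Each prime p ≡ 1 (mod 4) is itself a sum of two squares; find a² by testing p − a² for a perfect square:
  113: 113 − 1² = 112, 113 − 2² = 109, 113 − 3² = 104, 113 − 4² = 97, 113 − 5² = 88, 113 − 6² = 77, 113 − 7² = 64 = 8² ⇒ 113 = 7² + 8².
  137: 137 − 1² = 136, 137 − 2² = 133, 137 − 3² = 128, 137 − 4² = 121 = 11² ⇒ 137 = 4² + 11².
  Combine using the Brahmagupta–Fibonacci identity (a² + b²)(c² + d²) = (ac − bd)² + (ad + bc)² = (ac + bd)² + (ad − bc)²:
  113 · 137 = 15481: from (7² + 8²)(4² + 11²), take (7·4 − 8·11, 7·11 + 8·4) = (28 − 88, 77 + 32) = (-60, 109); dropping signs (only squares matter) gives (60, 109); check 60² + 109² = 3600 + 11881 = 15481 ✓.
  Scale by k = 3: (3·60, 3·109) = (180, 327).
Step 4: Order so x ≤ y and verify: 180² + 327² = 32400 + 106929 = 139329 = n. ✓

n = 139329 = 180² + 327² (one valid representation with x ≤ y).


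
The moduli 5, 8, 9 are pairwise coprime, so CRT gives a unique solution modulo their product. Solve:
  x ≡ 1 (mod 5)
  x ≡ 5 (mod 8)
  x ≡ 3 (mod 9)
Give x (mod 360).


Moduli 5, 8, 9 are pairwise coprime; by CRT there is a unique solution modulo M = 5 · 8 · 9 = 360.
Solve pairwise, accumulating the modulus:
  Start with x ≡ 1 (mod 5).
  Combine with x ≡ 5 (mod 8): since gcd(5, 8) = 1, we get a unique residue mod 40.
    Write x = 1 + 5·t and substitute into x ≡ 5 (mod 8): 5·t ≡ 5 − 1 = 4 (mod 8).
    The inverse of 5 mod 8 is 5 (since 5·5 = 25 = 3·8 + 1), so t ≡ 5·4 = 20 ≡ 4 (mod 8).
    Then x = 1 + 5·4 = 21, valid modulo lcm(5, 8) = 40: x ≡ 21 (mod 40).
  Combine with x ≡ 3 (mod 9): since gcd(40, 9) = 1, we get a unique residue mod 360.
    Write x = 21 + 40·t and substitute into x ≡ 3 (mod 9): 40·t ≡ 3 − 21 = -18 (mod 9).
    Reduce coefficients mod 9: 4·t ≡ 0 (mod 9).
    The inverse of 4 mod 9 is 7 (since 4·7 = 28 = 3·9 + 1), so t ≡ 7·0 = 0 ≡ 0 (mod 9).
    Then x = 21 + 40·0 = 21, valid modulo lcm(40, 9) = 360: x ≡ 21 (mod 360).
Verify: 21 mod 5 = 1 ✓, 21 mod 8 = 5 ✓, 21 mod 9 = 3 ✓.

x ≡ 21 (mod 360).


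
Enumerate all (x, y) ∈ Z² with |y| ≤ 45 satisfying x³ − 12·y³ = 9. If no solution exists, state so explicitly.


The equation is x³ - 12y³ = 9. For fixed y, x³ = 12·y³ + 9, so a solution requires the RHS to be a perfect cube.
Strategy: iterate y from -45 to 45, compute RHS = 12·y³ + 9, and check whether it is a (positive or negative) perfect cube.
Check small values of y:
  y = 0: RHS = 9 is not a perfect cube.
  y = 1: RHS = 21 is not a perfect cube.
  y = -1: RHS = -3 is not a perfect cube.
  y = 2: RHS = 105 is not a perfect cube.
  y = -2: RHS = -87 is not a perfect cube.
  y = 3: RHS = 333 is not a perfect cube.
  y = -3: RHS = -315 is not a perfect cube.
Continuing the search up to |y| = 45 finds no solutions either.
No (x, y) in the scanned range satisfies the equation.

No integer solutions with |y| ≤ 45.


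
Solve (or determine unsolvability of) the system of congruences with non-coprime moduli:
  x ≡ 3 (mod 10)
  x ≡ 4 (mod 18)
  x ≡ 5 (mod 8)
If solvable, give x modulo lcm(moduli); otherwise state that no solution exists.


Moduli 10, 18, 8 are not pairwise coprime, so CRT works modulo lcm(m_i) when all pairwise compatibility conditions hold.
Pairwise compatibility: gcd(m_i, m_j) must divide a_i - a_j for every pair.
Merge one congruence at a time:
  Start: x ≡ 3 (mod 10).
  Combine with x ≡ 4 (mod 18): gcd(10, 18) = 2, and 4 - 3 = 1 is NOT divisible by 2.
    ⇒ system is inconsistent (no integer solution).

No solution (the system is inconsistent).


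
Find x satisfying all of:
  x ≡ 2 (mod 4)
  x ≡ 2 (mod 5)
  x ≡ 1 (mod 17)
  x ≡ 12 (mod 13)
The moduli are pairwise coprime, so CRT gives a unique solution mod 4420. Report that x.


Product of moduli M = 4 · 5 · 17 · 13 = 4420.
Merge one congruence at a time:
  Start: x ≡ 2 (mod 4).
  Combine with x ≡ 2 (mod 5); new modulus lcm = 20.
    Write x = 2 + 4·t and substitute into x ≡ 2 (mod 5): 4·t ≡ 2 − 2 = 0 (mod 5).
    The inverse of 4 mod 5 is 4 (since 4·4 = 16 = 3·5 + 1), so t ≡ 4·0 = 0 ≡ 0 (mod 5).
    Then x = 2 + 4·0 = 2, valid modulo lcm(4, 5) = 20: x ≡ 2 (mod 20).
  Combine with x ≡ 1 (mod 17); new modulus lcm = 340.
    Write x = 2 + 20·t and substitute into x ≡ 1 (mod 17): 20·t ≡ 1 − 2 = -1 (mod 17).
    Reduce coefficients mod 17: 3·t ≡ 16 (mod 17).
    The inverse of 3 mod 17 is 6 (since 3·6 = 18 = 1·17 + 1), so t ≡ 6·16 = 96 ≡ 11 (mod 17).
    Then x = 2 + 20·11 = 222, valid modulo lcm(20, 17) = 340: x ≡ 222 (mod 340).
  Combine with x ≡ 12 (mod 13); new modulus lcm = 4420.
    Write x = 222 + 340·t and substitute into x ≡ 12 (mod 13): 340·t ≡ 12 − 222 = -210 (mod 13).
    Reduce coefficients mod 13: 2·t ≡ 11 (mod 13).
    The inverse of 2 mod 13 is 7 (since 2·7 = 14 = 1·13 + 1), so t ≡ 7·11 = 77 ≡ 12 (mod 13).
    Then x = 222 + 340·12 = 4302, valid modulo lcm(340, 13) = 4420: x ≡ 4302 (mod 4420).
Verify against each original: 4302 mod 4 = 2, 4302 mod 5 = 2, 4302 mod 17 = 1, 4302 mod 13 = 12.

x ≡ 4302 (mod 4420).


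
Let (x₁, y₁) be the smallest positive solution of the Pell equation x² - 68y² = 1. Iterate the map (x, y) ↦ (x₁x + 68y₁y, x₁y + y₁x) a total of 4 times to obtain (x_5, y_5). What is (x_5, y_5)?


Step 1: Find the fundamental solution (x₁, y₁) of x² - 68y² = 1.
  Expand √68 as a continued fraction. a₀ = ⌊√68⌋ = 8; iterate m_{k+1} = d_k·a_k − m_k, d_{k+1} = (68 − m_{k+1}²)/d_k, a_{k+1} = ⌊(a₀ + m_{k+1})/d_{k+1}⌋ (starting m₀ = 0, d₀ = 1), with convergents p_k = a_k·p_{k-1} + p_{k-2}, q_k = a_k·q_{k-1} + q_{k-2} (p₋₁ = 1, q₋₁ = 0):
  k = 0: a₀ = 8; p₀/q₀ = 8/1; p₀² − 68·q₀² = 64 − 68 = -4.
  k = 1: m = 8, d = 4, a = ⌊(8 + 8)/4⌋ = 4; p/q = (4·8 + 1)/(4·1 + 0) = 33/4; p² − 68·q² = 1089 − 1088 = 1.
  The first convergent with p² − 68·q² = 1 gives the fundamental solution (x₁, y₁) = (33, 4).
Step 2: Apply the recurrence (x_{n+1}, y_{n+1}) = (x₁x_n + 68y₁y_n, x₁y_n + y₁x_n) repeatedly.
  From (x_1, y_1) = (33, 4): x_2 = 33·33 + 68·4·4 = 2177; y_2 = 33·4 + 4·33 = 264.
  From (x_2, y_2) = (2177, 264): x_3 = 33·2177 + 68·4·264 = 143649; y_3 = 33·264 + 4·2177 = 17420.
  From (x_3, y_3) = (143649, 17420): x_4 = 33·143649 + 68·4·17420 = 9478657; y_4 = 33·17420 + 4·143649 = 1149456.
  From (x_4, y_4) = (9478657, 1149456): x_5 = 33·9478657 + 68·4·1149456 = 625447713; y_5 = 33·1149456 + 4·9478657 = 75846676.
Step 3: Verify x_5² - 68·y_5² = 391184841696930369 - 391184841696930368 = 1 (should be 1). ✓

(x_1, y_1) = (33, 4); (x_5, y_5) = (625447713, 75846676).


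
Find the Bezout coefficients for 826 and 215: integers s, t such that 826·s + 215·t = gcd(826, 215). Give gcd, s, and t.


Euclidean algorithm on (826, 215) — divide until remainder is 0:
  826 = 3 · 215 + 181
  215 = 1 · 181 + 34
  181 = 5 · 34 + 11
  34 = 3 · 11 + 1
  11 = 11 · 1 + 0
gcd(826, 215) = 1.
Track Bezout coefficients alongside the remainders: start with r₀ = 826 = a·1 + b·0 (s = 1, t = 0) and r₁ = 215 = a·0 + b·1 (s = 0, t = 1); each new remainder r_{k+1} = r_{k-1} − q_k·r_k inherits s_{k+1} = s_{k-1} − q_k·s_k, t_{k+1} = t_{k-1} − q_k·t_k, so r_k = a·s_k + b·t_k at every step:
  q = 3: r = 181, s = 1 − 3·0 = 1, t = 0 − 3·1 = -3  (check: 826·1 + 215·(-3) = 181)
  q = 1: r = 34, s = 0 − 1·1 = -1, t = 1 − 1·(-3) = 4  (check: 826·(-1) + 215·4 = 34)
  q = 5: r = 11, s = 1 − 5·(-1) = 6, t = -3 − 5·4 = -23  (check: 826·6 + 215·(-23) = 11)
  q = 3: r = 1, s = -1 − 3·6 = -19, t = 4 − 3·(-23) = 73  (check: 826·(-19) + 215·73 = 1)
The row with r = 1 (the gcd) gives the Bezout coefficients s = -19, t = 73.
Result: 826 · (-19) + 215 · (73) = 1.

gcd(826, 215) = 1; s = -19, t = 73 (check: 826·(-19) + 215·73 = 1).


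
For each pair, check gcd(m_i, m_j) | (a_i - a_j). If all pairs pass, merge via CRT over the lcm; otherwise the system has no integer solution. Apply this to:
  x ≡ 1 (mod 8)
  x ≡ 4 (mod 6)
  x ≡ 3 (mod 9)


Moduli 8, 6, 9 are not pairwise coprime, so CRT works modulo lcm(m_i) when all pairwise compatibility conditions hold.
Pairwise compatibility: gcd(m_i, m_j) must divide a_i - a_j for every pair.
Merge one congruence at a time:
  Start: x ≡ 1 (mod 8).
  Combine with x ≡ 4 (mod 6): gcd(8, 6) = 2, and 4 - 1 = 3 is NOT divisible by 2.
    ⇒ system is inconsistent (no integer solution).

No solution (the system is inconsistent).


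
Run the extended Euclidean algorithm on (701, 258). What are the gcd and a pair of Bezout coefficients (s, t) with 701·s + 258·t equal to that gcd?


Euclidean algorithm on (701, 258) — divide until remainder is 0:
  701 = 2 · 258 + 185
  258 = 1 · 185 + 73
  185 = 2 · 73 + 39
  73 = 1 · 39 + 34
  39 = 1 · 34 + 5
  34 = 6 · 5 + 4
  5 = 1 · 4 + 1
  4 = 4 · 1 + 0
gcd(701, 258) = 1.
Track Bezout coefficients alongside the remainders: start with r₀ = 701 = a·1 + b·0 (s = 1, t = 0) and r₁ = 258 = a·0 + b·1 (s = 0, t = 1); each new remainder r_{k+1} = r_{k-1} − q_k·r_k inherits s_{k+1} = s_{k-1} − q_k·s_k, t_{k+1} = t_{k-1} − q_k·t_k, so r_k = a·s_k + b·t_k at every step:
  q = 2: r = 185, s = 1 − 2·0 = 1, t = 0 − 2·1 = -2  (check: 701·1 + 258·(-2) = 185)
  q = 1: r = 73, s = 0 − 1·1 = -1, t = 1 − 1·(-2) = 3  (check: 701·(-1) + 258·3 = 73)
  q = 2: r = 39, s = 1 − 2·(-1) = 3, t = -2 − 2·3 = -8  (check: 701·3 + 258·(-8) = 39)
  q = 1: r = 34, s = -1 − 1·3 = -4, t = 3 − 1·(-8) = 11  (check: 701·(-4) + 258·11 = 34)
  q = 1: r = 5, s = 3 − 1·(-4) = 7, t = -8 − 1·11 = -19  (check: 701·7 + 258·(-19) = 5)
  q = 6: r = 4, s = -4 − 6·7 = -46, t = 11 − 6·(-19) = 125  (check: 701·(-46) + 258·125 = 4)
  q = 1: r = 1, s = 7 − 1·(-46) = 53, t = -19 − 1·125 = -144  (check: 701·53 + 258·(-144) = 1)
The row with r = 1 (the gcd) gives the Bezout coefficients s = 53, t = -144.
Result: 701 · (53) + 258 · (-144) = 1.

gcd(701, 258) = 1; s = 53, t = -144 (check: 701·53 + 258·(-144) = 1).


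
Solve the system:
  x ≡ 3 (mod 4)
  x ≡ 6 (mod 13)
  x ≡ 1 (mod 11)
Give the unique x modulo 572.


Moduli 4, 13, 11 are pairwise coprime; by CRT there is a unique solution modulo M = 4 · 13 · 11 = 572.
Solve pairwise, accumulating the modulus:
  Start with x ≡ 3 (mod 4).
  Combine with x ≡ 6 (mod 13): since gcd(4, 13) = 1, we get a unique residue mod 52.
    Write x = 3 + 4·t and substitute into x ≡ 6 (mod 13): 4·t ≡ 6 − 3 = 3 (mod 13).
    The inverse of 4 mod 13 is 10 (since 4·10 = 40 = 3·13 + 1), so t ≡ 10·3 = 30 ≡ 4 (mod 13).
    Then x = 3 + 4·4 = 19, valid modulo lcm(4, 13) = 52: x ≡ 19 (mod 52).
  Combine with x ≡ 1 (mod 11): since gcd(52, 11) = 1, we get a unique residue mod 572.
    Write x = 19 + 52·t and substitute into x ≡ 1 (mod 11): 52·t ≡ 1 − 19 = -18 (mod 11).
    Reduce coefficients mod 11: 8·t ≡ 4 (mod 11).
    The inverse of 8 mod 11 is 7 (since 8·7 = 56 = 5·11 + 1), so t ≡ 7·4 = 28 ≡ 6 (mod 11).
    Then x = 19 + 52·6 = 331, valid modulo lcm(52, 11) = 572: x ≡ 331 (mod 572).
Verify: 331 mod 4 = 3 ✓, 331 mod 13 = 6 ✓, 331 mod 11 = 1 ✓.

x ≡ 331 (mod 572).


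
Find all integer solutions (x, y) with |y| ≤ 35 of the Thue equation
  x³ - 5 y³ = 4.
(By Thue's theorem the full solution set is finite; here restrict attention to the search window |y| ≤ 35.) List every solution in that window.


The equation is x³ - 5y³ = 4. For fixed y, x³ = 5·y³ + 4, so a solution requires the RHS to be a perfect cube.
Strategy: iterate y from -35 to 35, compute RHS = 5·y³ + 4, and check whether it is a (positive or negative) perfect cube.
Check small values of y:
  y = 0: RHS = 4 is not a perfect cube.
  y = 1: RHS = 9 is not a perfect cube.
  y = -1: RHS = -1 = (-1)³ ⇒ x = -1 works.
  y = 2: RHS = 44 is not a perfect cube.
  y = -2: RHS = -36 is not a perfect cube.
  y = 3: RHS = 139 is not a perfect cube.
  y = -3: RHS = -131 is not a perfect cube.
Continuing the search up to |y| = 35 finds no further solutions beyond those listed.
Collected solutions: (-1, -1).

Solutions (with |y| ≤ 35): (-1, -1).


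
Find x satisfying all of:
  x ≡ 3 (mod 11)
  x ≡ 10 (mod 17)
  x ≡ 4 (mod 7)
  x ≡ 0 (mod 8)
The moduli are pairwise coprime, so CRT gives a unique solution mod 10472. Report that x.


Product of moduli M = 11 · 17 · 7 · 8 = 10472.
Merge one congruence at a time:
  Start: x ≡ 3 (mod 11).
  Combine with x ≡ 10 (mod 17); new modulus lcm = 187.
    Write x = 3 + 11·t and substitute into x ≡ 10 (mod 17): 11·t ≡ 10 − 3 = 7 (mod 17).
    The inverse of 11 mod 17 is 14 (since 11·14 = 154 = 9·17 + 1), so t ≡ 14·7 = 98 ≡ 13 (mod 17).
    Then x = 3 + 11·13 = 146, valid modulo lcm(11, 17) = 187: x ≡ 146 (mod 187).
  Combine with x ≡ 4 (mod 7); new modulus lcm = 1309.
    Write x = 146 + 187·t and substitute into x ≡ 4 (mod 7): 187·t ≡ 4 − 146 = -142 (mod 7).
    Reduce coefficients mod 7: 5·t ≡ 5 (mod 7).
    The inverse of 5 mod 7 is 3 (since 5·3 = 15 = 2·7 + 1), so t ≡ 3·5 = 15 ≡ 1 (mod 7).
    Then x = 146 + 187·1 = 333, valid modulo lcm(187, 7) = 1309: x ≡ 333 (mod 1309).
  Combine with x ≡ 0 (mod 8); new modulus lcm = 10472.
    Write x = 333 + 1309·t and substitute into x ≡ 0 (mod 8): 1309·t ≡ 0 − 333 = -333 (mod 8).
    Reduce coefficients mod 8: 5·t ≡ 3 (mod 8).
    The inverse of 5 mod 8 is 5 (since 5·5 = 25 = 3·8 + 1), so t ≡ 5·3 = 15 ≡ 7 (mod 8).
    Then x = 333 + 1309·7 = 9496, valid modulo lcm(1309, 8) = 10472: x ≡ 9496 (mod 10472).
Verify against each original: 9496 mod 11 = 3, 9496 mod 17 = 10, 9496 mod 7 = 4, 9496 mod 8 = 0.

x ≡ 9496 (mod 10472).


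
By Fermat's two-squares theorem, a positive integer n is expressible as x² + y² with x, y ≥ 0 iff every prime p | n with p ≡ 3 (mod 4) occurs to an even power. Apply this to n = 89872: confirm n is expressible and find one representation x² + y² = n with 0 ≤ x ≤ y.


Step 1: Factor n = 89872 = 2^4 · 41 · 137.
Step 2: Check the mod-4 condition on each prime factor: 2 = 2 (special); 41 ≡ 1 (mod 4), exponent 1; 137 ≡ 1 (mod 4), exponent 1.
All primes ≡ 3 (mod 4) appear to even exponent (or don't appear), so by the two-squares theorem n IS expressible as a sum of two squares.
Step 3: Build a representation. Group n = k² · m with k = 4 and m = 41 · 137 = 5617 (a product of primes ≡ 1 (mod 4)); a representation of m scales to one of n via (k·x)² + (k·y)² = k²(x² + y²). Each prime p ≡ 1 (mod 4) is itself a sum of two squares; find a² by testing p − a² for a perfect square:
  41: 41 − 1² = 40, 41 − 2² = 37, 41 − 3² = 32, 41 − 4² = 25 = 5² ⇒ 41 = 4² + 5².
  137: 137 − 1² = 136, 137 − 2² = 133, 137 − 3² = 128, 137 − 4² = 121 = 11² ⇒ 137 = 4² + 11².
  Combine using the Brahmagupta–Fibonacci identity (a² + b²)(c² + d²) = (ac − bd)² + (ad + bc)² = (ac + bd)² + (ad − bc)²:
  41 · 137 = 5617: from (4² + 5²)(4² + 11²), take (4·4 − 5·11, 4·11 + 5·4) = (16 − 55, 44 + 20) = (-39, 64); dropping signs (only squares matter) gives (39, 64); check 39² + 64² = 1521 + 4096 = 5617 ✓.
  Scale by k = 4: (4·39, 4·64) = (156, 256).
Step 4: Order so x ≤ y and verify: 156² + 256² = 24336 + 65536 = 89872 = n. ✓

n = 89872 = 156² + 256² (one valid representation with x ≤ y).


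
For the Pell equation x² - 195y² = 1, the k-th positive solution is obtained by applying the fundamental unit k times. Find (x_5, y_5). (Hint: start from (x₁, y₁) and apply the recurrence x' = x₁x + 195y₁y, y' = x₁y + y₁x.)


Step 1: Find the fundamental solution (x₁, y₁) of x² - 195y² = 1.
  Expand √195 as a continued fraction. a₀ = ⌊√195⌋ = 13; iterate m_{k+1} = d_k·a_k − m_k, d_{k+1} = (195 − m_{k+1}²)/d_k, a_{k+1} = ⌊(a₀ + m_{k+1})/d_{k+1}⌋ (starting m₀ = 0, d₀ = 1), with convergents p_k = a_k·p_{k-1} + p_{k-2}, q_k = a_k·q_{k-1} + q_{k-2} (p₋₁ = 1, q₋₁ = 0):
  k = 0: a₀ = 13; p₀/q₀ = 13/1; p₀² − 195·q₀² = 169 − 195 = -26.
  k = 1: m = 13, d = 26, a = ⌊(13 + 13)/26⌋ = 1; p/q = (1·13 + 1)/(1·1 + 0) = 14/1; p² − 195·q² = 196 − 195 = 1.
  The first convergent with p² − 195·q² = 1 gives the fundamental solution (x₁, y₁) = (14, 1).
Step 2: Apply the recurrence (x_{n+1}, y_{n+1}) = (x₁x_n + 195y₁y_n, x₁y_n + y₁x_n) repeatedly.
  From (x_1, y_1) = (14, 1): x_2 = 14·14 + 195·1·1 = 391; y_2 = 14·1 + 1·14 = 28.
  From (x_2, y_2) = (391, 28): x_3 = 14·391 + 195·1·28 = 10934; y_3 = 14·28 + 1·391 = 783.
  From (x_3, y_3) = (10934, 783): x_4 = 14·10934 + 195·1·783 = 305761; y_4 = 14·783 + 1·10934 = 21896.
  From (x_4, y_4) = (305761, 21896): x_5 = 14·305761 + 195·1·21896 = 8550374; y_5 = 14·21896 + 1·305761 = 612305.
Step 3: Verify x_5² - 195·y_5² = 73108895539876 - 73108895539875 = 1 (should be 1). ✓

(x_1, y_1) = (14, 1); (x_5, y_5) = (8550374, 612305).


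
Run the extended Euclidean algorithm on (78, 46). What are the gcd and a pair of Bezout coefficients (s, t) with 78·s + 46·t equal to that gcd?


Euclidean algorithm on (78, 46) — divide until remainder is 0:
  78 = 1 · 46 + 32
  46 = 1 · 32 + 14
  32 = 2 · 14 + 4
  14 = 3 · 4 + 2
  4 = 2 · 2 + 0
gcd(78, 46) = 2.
Track Bezout coefficients alongside the remainders: start with r₀ = 78 = a·1 + b·0 (s = 1, t = 0) and r₁ = 46 = a·0 + b·1 (s = 0, t = 1); each new remainder r_{k+1} = r_{k-1} − q_k·r_k inherits s_{k+1} = s_{k-1} − q_k·s_k, t_{k+1} = t_{k-1} − q_k·t_k, so r_k = a·s_k + b·t_k at every step:
  q = 1: r = 32, s = 1 − 1·0 = 1, t = 0 − 1·1 = -1  (check: 78·1 + 46·(-1) = 32)
  q = 1: r = 14, s = 0 − 1·1 = -1, t = 1 − 1·(-1) = 2  (check: 78·(-1) + 46·2 = 14)
  q = 2: r = 4, s = 1 − 2·(-1) = 3, t = -1 − 2·2 = -5  (check: 78·3 + 46·(-5) = 4)
  q = 3: r = 2, s = -1 − 3·3 = -10, t = 2 − 3·(-5) = 17  (check: 78·(-10) + 46·17 = 2)
The row with r = 2 (the gcd) gives the Bezout coefficients s = -10, t = 17.
Result: 78 · (-10) + 46 · (17) = 2.

gcd(78, 46) = 2; s = -10, t = 17 (check: 78·(-10) + 46·17 = 2).


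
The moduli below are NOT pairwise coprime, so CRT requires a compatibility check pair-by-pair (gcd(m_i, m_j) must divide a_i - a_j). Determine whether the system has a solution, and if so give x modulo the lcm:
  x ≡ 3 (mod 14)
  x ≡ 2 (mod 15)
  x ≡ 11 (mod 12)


Moduli 14, 15, 12 are not pairwise coprime, so CRT works modulo lcm(m_i) when all pairwise compatibility conditions hold.
Pairwise compatibility: gcd(m_i, m_j) must divide a_i - a_j for every pair.
Merge one congruence at a time:
  Start: x ≡ 3 (mod 14).
  Combine with x ≡ 2 (mod 15): gcd(14, 15) = 1; 2 - 3 = -1, which IS divisible by 1, so compatible.
    Write x = 3 + 14·t and substitute into x ≡ 2 (mod 15): 14·t ≡ 2 − 3 = -1 (mod 15).
    Reduce coefficients mod 15: 14·t ≡ 14 (mod 15).
    The inverse of 14 mod 15 is 14 (since 14·14 = 196 = 13·15 + 1), so t ≡ 14·14 = 196 ≡ 1 (mod 15).
    Then x = 3 + 14·1 = 17, valid modulo lcm(14, 15) = 210: x ≡ 17 (mod 210).
  Combine with x ≡ 11 (mod 12): gcd(210, 12) = 6; 11 - 17 = -6, which IS divisible by 6, so compatible.
    Write x = 17 + 210·t and substitute into x ≡ 11 (mod 12): 210·t ≡ 11 − 17 = -6 (mod 12).
    Divide the congruence (and modulus) by g = 6: 35·t ≡ -1 (mod 2).
    Reduce coefficients mod 2: 1·t ≡ 1 (mod 2).
    So t ≡ 1 (mod 2).
    Then x = 17 + 210·1 = 227, valid modulo lcm(210, 12) = 420: x ≡ 227 (mod 420).
Verify: 227 mod 14 = 3, 227 mod 15 = 2, 227 mod 12 = 11.

x ≡ 227 (mod 420).


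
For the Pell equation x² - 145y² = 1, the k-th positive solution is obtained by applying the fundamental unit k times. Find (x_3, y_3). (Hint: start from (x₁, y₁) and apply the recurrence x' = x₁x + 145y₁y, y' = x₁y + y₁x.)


Step 1: Find the fundamental solution (x₁, y₁) of x² - 145y² = 1.
  Expand √145 as a continued fraction. a₀ = ⌊√145⌋ = 12; iterate m_{k+1} = d_k·a_k − m_k, d_{k+1} = (145 − m_{k+1}²)/d_k, a_{k+1} = ⌊(a₀ + m_{k+1})/d_{k+1}⌋ (starting m₀ = 0, d₀ = 1), with convergents p_k = a_k·p_{k-1} + p_{k-2}, q_k = a_k·q_{k-1} + q_{k-2} (p₋₁ = 1, q₋₁ = 0):
  k = 0: a₀ = 12; p₀/q₀ = 12/1; p₀² − 145·q₀² = 144 − 145 = -1.
  k = 1: m = 12, d = 1, a = ⌊(12 + 12)/1⌋ = 24; p/q = (24·12 + 1)/(24·1 + 0) = 289/24; p² − 145·q² = 83521 − 83520 = 1.
  The first convergent with p² − 145·q² = 1 gives the fundamental solution (x₁, y₁) = (289, 24).
Step 2: Apply the recurrence (x_{n+1}, y_{n+1}) = (x₁x_n + 145y₁y_n, x₁y_n + y₁x_n) repeatedly.
  From (x_1, y_1) = (289, 24): x_2 = 289·289 + 145·24·24 = 167041; y_2 = 289·24 + 24·289 = 13872.
  From (x_2, y_2) = (167041, 13872): x_3 = 289·167041 + 145·24·13872 = 96549409; y_3 = 289·13872 + 24·167041 = 8017992.
Step 3: Verify x_3² - 145·y_3² = 9321788378249281 - 9321788378249280 = 1 (should be 1). ✓

(x_1, y_1) = (289, 24); (x_3, y_3) = (96549409, 8017992).


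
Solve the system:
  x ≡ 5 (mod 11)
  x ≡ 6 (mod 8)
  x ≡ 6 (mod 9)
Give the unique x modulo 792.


Moduli 11, 8, 9 are pairwise coprime; by CRT there is a unique solution modulo M = 11 · 8 · 9 = 792.
Solve pairwise, accumulating the modulus:
  Start with x ≡ 5 (mod 11).
  Combine with x ≡ 6 (mod 8): since gcd(11, 8) = 1, we get a unique residue mod 88.
    Write x = 5 + 11·t and substitute into x ≡ 6 (mod 8): 11·t ≡ 6 − 5 = 1 (mod 8).
    Reduce coefficients mod 8: 3·t ≡ 1 (mod 8).
    The inverse of 3 mod 8 is 3 (since 3·3 = 9 = 1·8 + 1), so t ≡ 3·1 = 3 ≡ 3 (mod 8).
    Then x = 5 + 11·3 = 38, valid modulo lcm(11, 8) = 88: x ≡ 38 (mod 88).
  Combine with x ≡ 6 (mod 9): since gcd(88, 9) = 1, we get a unique residue mod 792.
    Write x = 38 + 88·t and substitute into x ≡ 6 (mod 9): 88·t ≡ 6 − 38 = -32 (mod 9).
    Reduce coefficients mod 9: 7·t ≡ 4 (mod 9).
    The inverse of 7 mod 9 is 4 (since 7·4 = 28 = 3·9 + 1), so t ≡ 4·4 = 16 ≡ 7 (mod 9).
    Then x = 38 + 88·7 = 654, valid modulo lcm(88, 9) = 792: x ≡ 654 (mod 792).
Verify: 654 mod 11 = 5 ✓, 654 mod 8 = 6 ✓, 654 mod 9 = 6 ✓.

x ≡ 654 (mod 792).


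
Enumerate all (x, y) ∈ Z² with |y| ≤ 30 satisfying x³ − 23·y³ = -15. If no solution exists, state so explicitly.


The equation is x³ - 23y³ = -15. For fixed y, x³ = 23·y³ − 15, so a solution requires the RHS to be a perfect cube.
Strategy: iterate y from -30 to 30, compute RHS = 23·y³ − 15, and check whether it is a (positive or negative) perfect cube.
Check small values of y:
  y = 0: RHS = -15 is not a perfect cube.
  y = 1: RHS = 8 = (2)³ ⇒ x = 2 works.
  y = -1: RHS = -38 is not a perfect cube.
  y = 2: RHS = 169 is not a perfect cube.
  y = -2: RHS = -199 is not a perfect cube.
  y = 3: RHS = 606 is not a perfect cube.
  y = -3: RHS = -636 is not a perfect cube.
Continuing the search up to |y| = 30 finds no further solutions beyond those listed.
Collected solutions: (2, 1).

Solutions (with |y| ≤ 30): (2, 1).


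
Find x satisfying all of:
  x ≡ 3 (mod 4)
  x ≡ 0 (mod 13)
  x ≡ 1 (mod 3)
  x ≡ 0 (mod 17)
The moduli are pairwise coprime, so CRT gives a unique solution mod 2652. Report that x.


Product of moduli M = 4 · 13 · 3 · 17 = 2652.
Merge one congruence at a time:
  Start: x ≡ 3 (mod 4).
  Combine with x ≡ 0 (mod 13); new modulus lcm = 52.
    Write x = 3 + 4·t and substitute into x ≡ 0 (mod 13): 4·t ≡ 0 − 3 = -3 (mod 13).
    Reduce coefficients mod 13: 4·t ≡ 10 (mod 13).
    The inverse of 4 mod 13 is 10 (since 4·10 = 40 = 3·13 + 1), so t ≡ 10·10 = 100 ≡ 9 (mod 13).
    Then x = 3 + 4·9 = 39, valid modulo lcm(4, 13) = 52: x ≡ 39 (mod 52).
  Combine with x ≡ 1 (mod 3); new modulus lcm = 156.
    Write x = 39 + 52·t and substitute into x ≡ 1 (mod 3): 52·t ≡ 1 − 39 = -38 (mod 3).
    Reduce coefficients mod 3: 1·t ≡ 1 (mod 3).
    So t ≡ 1 (mod 3).
    Then x = 39 + 52·1 = 91, valid modulo lcm(52, 3) = 156: x ≡ 91 (mod 156).
  Combine with x ≡ 0 (mod 17); new modulus lcm = 2652.
    Write x = 91 + 156·t and substitute into x ≡ 0 (mod 17): 156·t ≡ 0 − 91 = -91 (mod 17).
    Reduce coefficients mod 17: 3·t ≡ 11 (mod 17).
    The inverse of 3 mod 17 is 6 (since 3·6 = 18 = 1·17 + 1), so t ≡ 6·11 = 66 ≡ 15 (mod 17).
    Then x = 91 + 156·15 = 2431, valid modulo lcm(156, 17) = 2652: x ≡ 2431 (mod 2652).
Verify against each original: 2431 mod 4 = 3, 2431 mod 13 = 0, 2431 mod 3 = 1, 2431 mod 17 = 0.

x ≡ 2431 (mod 2652).


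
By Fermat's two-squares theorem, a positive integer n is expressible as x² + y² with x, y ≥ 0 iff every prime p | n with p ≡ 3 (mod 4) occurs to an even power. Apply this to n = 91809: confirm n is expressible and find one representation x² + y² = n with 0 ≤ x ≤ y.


Step 1: Factor n = 91809 = 3^2 · 101^2.
Step 2: Check the mod-4 condition on each prime factor: 3 ≡ 3 (mod 4), exponent 2 (must be even); 101 ≡ 1 (mod 4), exponent 2.
All primes ≡ 3 (mod 4) appear to even exponent (or don't appear), so by the two-squares theorem n IS expressible as a sum of two squares.
Step 3: Build a representation. Group n = k² · m with k = 3 and m = 101 · 101 = 10201 (a product of primes ≡ 1 (mod 4)); a representation of m scales to one of n via (k·x)² + (k·y)² = k²(x² + y²). Each prime p ≡ 1 (mod 4) is itself a sum of two squares; find a² by testing p − a² for a perfect square:
  101: 101 − 1² = 100 = 10² ⇒ 101 = 1² + 10².
  Combine using the Brahmagupta–Fibonacci identity (a² + b²)(c² + d²) = (ac − bd)² + (ad + bc)² = (ac + bd)² + (ad − bc)²:
  101 · 101 = 10201: from (1² + 10²)(1² + 10²), take (1·1 − 10·10, 1·10 + 10·1) = (1 − 100, 10 + 10) = (-99, 20); dropping signs (only squares matter) gives (99, 20); check 99² + 20² = 9801 + 400 = 10201 ✓.
  Scale by k = 3: (3·99, 3·20) = (297, 60).
Step 4: Order so x ≤ y and verify: 60² + 297² = 3600 + 88209 = 91809 = n. ✓

n = 91809 = 60² + 297² (one valid representation with x ≤ y).


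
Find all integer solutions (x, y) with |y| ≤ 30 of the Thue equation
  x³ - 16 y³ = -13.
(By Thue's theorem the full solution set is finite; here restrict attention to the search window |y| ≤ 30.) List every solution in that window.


The equation is x³ - 16y³ = -13. For fixed y, x³ = 16·y³ − 13, so a solution requires the RHS to be a perfect cube.
Strategy: iterate y from -30 to 30, compute RHS = 16·y³ − 13, and check whether it is a (positive or negative) perfect cube.
Check small values of y:
  y = 0: RHS = -13 is not a perfect cube.
  y = 1: RHS = 3 is not a perfect cube.
  y = -1: RHS = -29 is not a perfect cube.
  y = 2: RHS = 115 is not a perfect cube.
  y = -2: RHS = -141 is not a perfect cube.
  y = 3: RHS = 419 is not a perfect cube.
  y = -3: RHS = -445 is not a perfect cube.
Continuing the search up to |y| = 30 finds no solutions either.
No (x, y) in the scanned range satisfies the equation.

No integer solutions with |y| ≤ 30.


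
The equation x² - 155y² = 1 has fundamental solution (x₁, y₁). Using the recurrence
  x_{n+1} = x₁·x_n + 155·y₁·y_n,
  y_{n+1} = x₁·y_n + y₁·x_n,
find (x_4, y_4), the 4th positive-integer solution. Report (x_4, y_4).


Step 1: Find the fundamental solution (x₁, y₁) of x² - 155y² = 1.
  Expand √155 as a continued fraction. a₀ = ⌊√155⌋ = 12; iterate m_{k+1} = d_k·a_k − m_k, d_{k+1} = (155 − m_{k+1}²)/d_k, a_{k+1} = ⌊(a₀ + m_{k+1})/d_{k+1}⌋ (starting m₀ = 0, d₀ = 1), with convergents p_k = a_k·p_{k-1} + p_{k-2}, q_k = a_k·q_{k-1} + q_{k-2} (p₋₁ = 1, q₋₁ = 0):
  k = 0: a₀ = 12; p₀/q₀ = 12/1; p₀² − 155·q₀² = 144 − 155 = -11.
  k = 1: m = 12, d = 11, a = ⌊(12 + 12)/11⌋ = 2; p/q = (2·12 + 1)/(2·1 + 0) = 25/2; p² − 155·q² = 625 − 620 = 5.
  k = 2: m = 10, d = 5, a = ⌊(12 + 10)/5⌋ = 4; p/q = (4·25 + 12)/(4·2 + 1) = 112/9; p² − 155·q² = 12544 − 12555 = -11.
  k = 3: m = 10, d = 11, a = ⌊(12 + 10)/11⌋ = 2; p/q = (2·112 + 25)/(2·9 + 2) = 249/20; p² − 155·q² = 62001 − 62000 = 1.
  The first convergent with p² − 155·q² = 1 gives the fundamental solution (x₁, y₁) = (249, 20).
Step 2: Apply the recurrence (x_{n+1}, y_{n+1}) = (x₁x_n + 155y₁y_n, x₁y_n + y₁x_n) repeatedly.
  From (x_1, y_1) = (249, 20): x_2 = 249·249 + 155·20·20 = 124001; y_2 = 249·20 + 20·249 = 9960.
  From (x_2, y_2) = (124001, 9960): x_3 = 249·124001 + 155·20·9960 = 61752249; y_3 = 249·9960 + 20·124001 = 4960060.
  From (x_3, y_3) = (61752249, 4960060): x_4 = 249·61752249 + 155·20·4960060 = 30752496001; y_4 = 249·4960060 + 20·61752249 = 2470099920.
Step 3: Verify x_4² - 155·y_4² = 945716010291520992001 - 945716010291520992000 = 1 (should be 1). ✓

(x_1, y_1) = (249, 20); (x_4, y_4) = (30752496001, 2470099920).
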